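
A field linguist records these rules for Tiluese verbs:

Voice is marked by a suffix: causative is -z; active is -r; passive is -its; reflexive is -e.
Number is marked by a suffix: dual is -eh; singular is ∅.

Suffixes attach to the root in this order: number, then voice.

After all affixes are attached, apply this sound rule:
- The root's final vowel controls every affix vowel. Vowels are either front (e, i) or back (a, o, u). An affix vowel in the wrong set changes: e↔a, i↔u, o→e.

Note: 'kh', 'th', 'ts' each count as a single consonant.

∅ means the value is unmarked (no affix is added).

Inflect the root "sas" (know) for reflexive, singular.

number = singular: zero marking, form stays sas.
Attach voice reflexive -e → sase.
Apply vowel harmony: sase → sasa.

sasa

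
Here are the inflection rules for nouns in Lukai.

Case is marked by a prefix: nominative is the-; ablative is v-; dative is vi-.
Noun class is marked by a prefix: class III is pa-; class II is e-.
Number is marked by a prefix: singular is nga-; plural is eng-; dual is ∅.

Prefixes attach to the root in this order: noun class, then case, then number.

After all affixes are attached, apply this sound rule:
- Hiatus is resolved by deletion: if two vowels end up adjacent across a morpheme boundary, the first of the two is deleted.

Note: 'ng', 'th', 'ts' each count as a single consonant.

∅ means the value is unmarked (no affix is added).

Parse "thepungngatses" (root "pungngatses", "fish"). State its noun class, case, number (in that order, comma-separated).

class II, nominative, dual

Segment: the-e-pungngatses.
noun class: e- → class II.
case: the- → nominative.
number: ∅ → dual.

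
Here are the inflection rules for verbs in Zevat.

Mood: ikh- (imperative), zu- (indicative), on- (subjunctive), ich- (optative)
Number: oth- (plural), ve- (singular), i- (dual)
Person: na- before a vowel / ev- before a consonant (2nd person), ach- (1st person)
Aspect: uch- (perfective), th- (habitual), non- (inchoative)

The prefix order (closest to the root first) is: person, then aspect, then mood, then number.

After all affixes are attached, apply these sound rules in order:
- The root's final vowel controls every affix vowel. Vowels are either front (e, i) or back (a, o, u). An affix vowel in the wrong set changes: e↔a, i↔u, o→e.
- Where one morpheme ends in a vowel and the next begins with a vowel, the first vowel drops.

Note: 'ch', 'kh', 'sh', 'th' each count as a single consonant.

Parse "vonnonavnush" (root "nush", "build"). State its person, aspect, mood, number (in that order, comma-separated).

Segment: ve-on-non-ev-nush.
person: na/ev- → 2nd person.
aspect: non- → inchoative.
mood: on- → subjunctive.
number: ve- → singular.

2nd person, inchoative, subjunctive, singular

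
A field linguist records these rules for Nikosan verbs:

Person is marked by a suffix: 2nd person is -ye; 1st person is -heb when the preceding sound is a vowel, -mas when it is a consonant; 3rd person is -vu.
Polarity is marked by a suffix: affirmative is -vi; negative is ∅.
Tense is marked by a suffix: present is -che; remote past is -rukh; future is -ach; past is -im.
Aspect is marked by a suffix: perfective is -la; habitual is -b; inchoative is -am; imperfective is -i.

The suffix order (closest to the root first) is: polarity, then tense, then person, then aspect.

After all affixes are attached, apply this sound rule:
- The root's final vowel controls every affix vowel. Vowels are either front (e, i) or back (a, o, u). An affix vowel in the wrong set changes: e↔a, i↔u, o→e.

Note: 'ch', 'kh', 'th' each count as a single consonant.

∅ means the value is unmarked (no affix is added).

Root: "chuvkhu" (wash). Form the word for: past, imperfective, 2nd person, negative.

chuvkhuumyau

polarity = negative: zero marking, form stays chuvkhu.
Attach tense past -im → chuvkhuim.
Attach person 2nd person -ye → chuvkhuimye.
Attach aspect imperfective -i → chuvkhuimyei.
Apply vowel harmony: chuvkhuimyei → chuvkhuumyau.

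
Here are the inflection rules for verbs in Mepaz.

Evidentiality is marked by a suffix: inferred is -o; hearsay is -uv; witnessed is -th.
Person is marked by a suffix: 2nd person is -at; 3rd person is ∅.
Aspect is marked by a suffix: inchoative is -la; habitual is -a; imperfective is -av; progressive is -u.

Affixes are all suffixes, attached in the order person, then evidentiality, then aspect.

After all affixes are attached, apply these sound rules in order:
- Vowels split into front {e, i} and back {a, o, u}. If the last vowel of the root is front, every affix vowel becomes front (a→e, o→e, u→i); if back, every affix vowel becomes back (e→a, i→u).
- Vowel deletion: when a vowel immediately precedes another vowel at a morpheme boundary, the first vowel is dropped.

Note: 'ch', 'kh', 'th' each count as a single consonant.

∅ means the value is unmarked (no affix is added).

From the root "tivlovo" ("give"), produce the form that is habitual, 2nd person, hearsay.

Attach person 2nd person -at → tivlovoat.
Attach evidentiality hearsay -uv → tivlovoatuv.
Attach aspect habitual -a → tivlovoatuva.
Vowel harmony: no change.
Apply vowel deletion: tivlovoatuva → tivlovatuva.

tivlovatuva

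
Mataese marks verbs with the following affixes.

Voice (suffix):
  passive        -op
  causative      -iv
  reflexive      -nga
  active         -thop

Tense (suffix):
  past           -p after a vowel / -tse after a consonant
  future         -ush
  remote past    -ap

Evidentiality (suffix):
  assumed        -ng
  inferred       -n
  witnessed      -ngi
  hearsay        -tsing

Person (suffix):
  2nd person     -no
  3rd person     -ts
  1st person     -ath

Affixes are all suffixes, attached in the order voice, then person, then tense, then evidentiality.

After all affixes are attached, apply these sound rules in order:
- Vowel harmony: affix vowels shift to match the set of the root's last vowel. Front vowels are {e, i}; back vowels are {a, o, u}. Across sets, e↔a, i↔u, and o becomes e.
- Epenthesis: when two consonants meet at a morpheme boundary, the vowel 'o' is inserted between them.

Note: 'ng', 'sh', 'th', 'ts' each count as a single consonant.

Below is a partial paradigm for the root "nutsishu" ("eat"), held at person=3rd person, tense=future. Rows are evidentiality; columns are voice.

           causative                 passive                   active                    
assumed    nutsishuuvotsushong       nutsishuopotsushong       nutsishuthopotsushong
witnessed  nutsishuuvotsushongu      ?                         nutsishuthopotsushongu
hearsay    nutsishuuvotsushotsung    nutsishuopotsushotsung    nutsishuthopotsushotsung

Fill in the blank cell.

nutsishuopotsushongu

Attach voice passive -op → nutsishuop.
Attach person 3rd person -ts → nutsishuopts.
Attach tense future -ush → nutsishuoptsush.
Attach evidentiality witnessed -ngi → nutsishuoptsushngi.
Apply vowel harmony: nutsishuoptsushngi → nutsishuoptsushngu.
Apply epenthesis: nutsishuoptsushngu → nutsishuopotsushongu.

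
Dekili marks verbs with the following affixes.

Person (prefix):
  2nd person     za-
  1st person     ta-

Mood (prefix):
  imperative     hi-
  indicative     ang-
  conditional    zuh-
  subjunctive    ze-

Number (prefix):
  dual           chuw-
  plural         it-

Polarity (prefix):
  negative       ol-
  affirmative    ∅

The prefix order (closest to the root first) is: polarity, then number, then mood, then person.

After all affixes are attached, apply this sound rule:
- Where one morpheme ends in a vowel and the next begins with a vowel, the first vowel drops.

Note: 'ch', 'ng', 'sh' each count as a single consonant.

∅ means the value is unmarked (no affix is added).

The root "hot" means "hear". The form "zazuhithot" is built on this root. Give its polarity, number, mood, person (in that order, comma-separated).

Segment: za-zuh-it-hot.
polarity: ∅ → affirmative.
number: it- → plural.
mood: zuh- → conditional.
person: za- → 2nd person.

affirmative, plural, conditional, 2nd person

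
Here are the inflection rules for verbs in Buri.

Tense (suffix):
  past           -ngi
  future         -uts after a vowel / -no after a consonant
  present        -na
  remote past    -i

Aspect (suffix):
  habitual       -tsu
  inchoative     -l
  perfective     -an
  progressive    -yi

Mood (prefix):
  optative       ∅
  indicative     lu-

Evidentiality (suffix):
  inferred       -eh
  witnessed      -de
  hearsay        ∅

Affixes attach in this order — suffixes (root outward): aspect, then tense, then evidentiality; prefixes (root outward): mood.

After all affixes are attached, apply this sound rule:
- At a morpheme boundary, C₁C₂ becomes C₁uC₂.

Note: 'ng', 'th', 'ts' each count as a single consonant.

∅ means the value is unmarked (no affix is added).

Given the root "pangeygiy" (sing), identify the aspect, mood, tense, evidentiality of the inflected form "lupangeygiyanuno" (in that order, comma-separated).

Segment: lu-pangeygiy-an-no.
aspect: -an → perfective.
mood: lu- → indicative.
tense: -uts/no → future.
evidentiality: ∅ → hearsay.

perfective, indicative, future, hearsay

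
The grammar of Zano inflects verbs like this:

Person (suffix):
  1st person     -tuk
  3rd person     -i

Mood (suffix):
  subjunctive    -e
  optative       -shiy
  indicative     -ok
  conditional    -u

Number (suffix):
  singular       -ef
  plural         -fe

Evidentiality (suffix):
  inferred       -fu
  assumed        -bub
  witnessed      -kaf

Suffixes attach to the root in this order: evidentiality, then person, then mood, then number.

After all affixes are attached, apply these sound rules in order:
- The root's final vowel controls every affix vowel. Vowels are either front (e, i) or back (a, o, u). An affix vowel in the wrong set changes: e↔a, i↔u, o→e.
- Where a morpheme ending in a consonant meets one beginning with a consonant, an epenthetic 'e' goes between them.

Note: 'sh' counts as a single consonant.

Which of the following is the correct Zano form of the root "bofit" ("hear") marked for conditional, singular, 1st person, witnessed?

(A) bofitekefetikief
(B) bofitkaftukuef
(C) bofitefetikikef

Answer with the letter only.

A

Attach evidentiality witnessed -kaf → bofitkaf.
Attach person 1st person -tuk → bofitkaftuk.
Attach mood conditional -u → bofitkaftuku.
Attach number singular -ef → bofitkaftukuef.
Apply vowel harmony: bofitkaftukuef → bofitkeftikief.
Apply epenthesis: bofitkeftikief → bofitekefetikief.
So the correct form is bofitekefetikief, option (A).
(B) bofitkaftukuef is wrong: it fails to apply the sound rule(s).
(C) bofitefetikikef is wrong: it has the affixes in the wrong order.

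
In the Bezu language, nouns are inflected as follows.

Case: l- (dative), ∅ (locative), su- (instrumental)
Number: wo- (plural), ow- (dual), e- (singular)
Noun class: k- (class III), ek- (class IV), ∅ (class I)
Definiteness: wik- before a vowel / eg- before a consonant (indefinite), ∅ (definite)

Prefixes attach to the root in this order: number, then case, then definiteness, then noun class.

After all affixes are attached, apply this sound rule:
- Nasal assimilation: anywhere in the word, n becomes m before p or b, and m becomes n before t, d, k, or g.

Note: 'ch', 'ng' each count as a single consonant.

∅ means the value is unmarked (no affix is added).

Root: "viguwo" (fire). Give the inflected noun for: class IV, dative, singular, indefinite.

Attach number singular e- → eviguwo.
Attach case dative l- → leviguwo.
Attach definiteness indefinite eg- (before consonant 'l') → egleviguwo.
Attach noun class class IV ek- → ekegleviguwo.
Nasal assimilation: no change.

ekegleviguwo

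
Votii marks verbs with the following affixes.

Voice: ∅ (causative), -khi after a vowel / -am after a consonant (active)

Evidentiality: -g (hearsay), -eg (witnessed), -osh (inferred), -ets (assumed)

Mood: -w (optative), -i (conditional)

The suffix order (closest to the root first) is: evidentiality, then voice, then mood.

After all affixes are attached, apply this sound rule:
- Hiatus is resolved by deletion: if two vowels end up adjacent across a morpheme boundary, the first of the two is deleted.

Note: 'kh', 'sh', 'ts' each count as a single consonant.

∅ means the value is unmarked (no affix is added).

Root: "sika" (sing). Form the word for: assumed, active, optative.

siketsamw

Attach evidentiality assumed -ets → sikaets.
Attach voice active -am (after consonant 'ts') → sikaetsam.
Attach mood optative -w → sikaetsamw.
Apply vowel deletion: sikaetsamw → siketsamw.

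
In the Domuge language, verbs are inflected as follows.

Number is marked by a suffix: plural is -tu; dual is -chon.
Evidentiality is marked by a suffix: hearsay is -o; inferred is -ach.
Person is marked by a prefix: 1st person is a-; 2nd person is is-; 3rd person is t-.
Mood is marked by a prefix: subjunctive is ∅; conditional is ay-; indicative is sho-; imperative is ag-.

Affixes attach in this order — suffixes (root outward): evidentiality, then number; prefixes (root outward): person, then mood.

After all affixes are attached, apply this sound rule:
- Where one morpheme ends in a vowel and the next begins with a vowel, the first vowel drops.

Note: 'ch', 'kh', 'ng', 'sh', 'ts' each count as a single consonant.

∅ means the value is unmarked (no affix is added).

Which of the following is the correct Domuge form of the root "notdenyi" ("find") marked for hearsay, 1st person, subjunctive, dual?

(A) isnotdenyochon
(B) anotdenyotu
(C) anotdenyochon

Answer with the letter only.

Attach evidentiality hearsay -o → notdenyio.
Attach person 1st person a- → anotdenyio.
mood = subjunctive: zero marking, form stays anotdenyio.
Attach number dual -chon → anotdenyiochon.
Apply vowel deletion: anotdenyiochon → anotdenyochon.
So the correct form is anotdenyochon, option (C).
(B) anotdenyotu is wrong: it uses plural instead of dual for number.
(A) isnotdenyochon is wrong: it uses 2nd person instead of 1st person for person.

C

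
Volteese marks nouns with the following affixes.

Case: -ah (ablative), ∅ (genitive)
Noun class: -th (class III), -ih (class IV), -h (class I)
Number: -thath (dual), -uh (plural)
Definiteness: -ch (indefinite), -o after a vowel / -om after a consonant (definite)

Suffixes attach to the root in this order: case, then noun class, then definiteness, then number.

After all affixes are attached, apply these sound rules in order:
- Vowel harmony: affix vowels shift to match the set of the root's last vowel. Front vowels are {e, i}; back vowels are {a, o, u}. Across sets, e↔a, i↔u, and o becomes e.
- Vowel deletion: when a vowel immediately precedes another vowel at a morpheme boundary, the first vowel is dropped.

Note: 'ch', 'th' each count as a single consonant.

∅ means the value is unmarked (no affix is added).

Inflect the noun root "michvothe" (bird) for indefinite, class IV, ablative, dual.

michvothehihchtheth

Attach case ablative -ah → michvotheah.
Attach noun class class IV -ih → michvotheahih.
Attach definiteness indefinite -ch → michvotheahihch.
Attach number dual -thath → michvotheahihchthath.
Apply vowel harmony: michvotheahihchthath → michvotheehihchtheth.
Apply vowel deletion: michvotheehihchtheth → michvothehihchtheth.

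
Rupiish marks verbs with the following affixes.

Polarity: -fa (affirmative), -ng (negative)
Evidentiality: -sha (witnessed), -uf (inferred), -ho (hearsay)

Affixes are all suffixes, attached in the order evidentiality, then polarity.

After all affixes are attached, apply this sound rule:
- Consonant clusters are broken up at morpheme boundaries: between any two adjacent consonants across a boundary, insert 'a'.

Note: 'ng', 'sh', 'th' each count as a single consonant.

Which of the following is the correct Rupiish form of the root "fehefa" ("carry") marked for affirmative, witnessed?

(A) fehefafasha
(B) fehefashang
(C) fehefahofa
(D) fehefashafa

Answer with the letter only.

D

Attach evidentiality witnessed -sha → fehefasha.
Attach polarity affirmative -fa → fehefashafa.
Epenthesis: no change.
So the correct form is fehefashafa, option (D).
(B) fehefashang is wrong: it uses negative instead of affirmative for polarity.
(C) fehefahofa is wrong: it uses hearsay instead of witnessed for evidentiality.
(A) fehefafasha is wrong: it has the affixes in the wrong order.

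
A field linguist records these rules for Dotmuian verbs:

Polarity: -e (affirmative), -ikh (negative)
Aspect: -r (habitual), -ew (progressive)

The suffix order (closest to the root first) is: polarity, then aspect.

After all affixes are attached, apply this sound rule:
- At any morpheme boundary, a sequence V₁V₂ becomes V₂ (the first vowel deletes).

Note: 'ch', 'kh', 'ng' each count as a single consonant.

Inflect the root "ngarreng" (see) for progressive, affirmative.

Attach polarity affirmative -e → ngarrenge.
Attach aspect progressive -ew → ngarrengeew.
Apply vowel deletion: ngarrengeew → ngarrengew.

ngarrengew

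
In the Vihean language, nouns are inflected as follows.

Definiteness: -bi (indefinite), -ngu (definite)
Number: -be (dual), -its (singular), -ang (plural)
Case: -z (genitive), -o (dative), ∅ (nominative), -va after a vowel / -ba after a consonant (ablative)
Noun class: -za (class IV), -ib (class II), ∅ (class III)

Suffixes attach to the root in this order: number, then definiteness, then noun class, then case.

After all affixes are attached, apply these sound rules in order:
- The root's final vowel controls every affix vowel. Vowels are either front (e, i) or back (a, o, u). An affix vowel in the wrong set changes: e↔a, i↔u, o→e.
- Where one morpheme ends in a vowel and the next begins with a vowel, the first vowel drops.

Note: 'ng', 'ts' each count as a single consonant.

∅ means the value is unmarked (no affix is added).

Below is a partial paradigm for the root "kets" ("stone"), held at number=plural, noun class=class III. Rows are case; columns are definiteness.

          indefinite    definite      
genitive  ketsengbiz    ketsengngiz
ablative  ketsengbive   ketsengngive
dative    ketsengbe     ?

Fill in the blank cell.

Attach number plural -ang → ketsang.
Attach definiteness definite -ngu → ketsangngu.
noun class = class III: zero marking, form stays ketsangngu.
Attach case dative -o → ketsangnguo.
Apply vowel harmony: ketsangnguo → ketsengngie.
Apply vowel deletion: ketsengngie → ketsengnge.

ketsengnge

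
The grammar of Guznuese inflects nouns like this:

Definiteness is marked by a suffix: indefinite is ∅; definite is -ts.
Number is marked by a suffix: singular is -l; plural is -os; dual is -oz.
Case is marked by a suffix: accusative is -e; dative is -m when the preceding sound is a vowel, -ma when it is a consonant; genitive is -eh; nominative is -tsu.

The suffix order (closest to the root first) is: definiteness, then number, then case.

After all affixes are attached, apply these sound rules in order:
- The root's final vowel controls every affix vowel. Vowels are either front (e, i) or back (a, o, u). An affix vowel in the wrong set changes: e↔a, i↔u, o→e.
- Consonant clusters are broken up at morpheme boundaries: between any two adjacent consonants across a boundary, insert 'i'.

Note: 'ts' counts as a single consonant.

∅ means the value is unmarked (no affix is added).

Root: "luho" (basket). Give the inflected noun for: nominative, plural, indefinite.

luhoositsu

definiteness = indefinite: zero marking, form stays luho.
Attach number plural -os → luhoos.
Attach case nominative -tsu → luhoostsu.
Vowel harmony: no change.
Apply epenthesis: luhoostsu → luhoositsu.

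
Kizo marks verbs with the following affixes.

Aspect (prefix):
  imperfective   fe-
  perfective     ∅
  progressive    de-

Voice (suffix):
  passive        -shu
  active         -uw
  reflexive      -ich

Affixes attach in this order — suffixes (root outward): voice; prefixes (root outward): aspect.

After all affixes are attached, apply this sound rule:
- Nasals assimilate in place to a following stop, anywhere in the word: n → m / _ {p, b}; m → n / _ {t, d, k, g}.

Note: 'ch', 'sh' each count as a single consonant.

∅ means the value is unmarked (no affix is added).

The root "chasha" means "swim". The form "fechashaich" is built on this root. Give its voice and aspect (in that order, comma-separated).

Segment: fe-chasha-ich.
voice: -ich → reflexive.
aspect: fe- → imperfective.

reflexive, imperfective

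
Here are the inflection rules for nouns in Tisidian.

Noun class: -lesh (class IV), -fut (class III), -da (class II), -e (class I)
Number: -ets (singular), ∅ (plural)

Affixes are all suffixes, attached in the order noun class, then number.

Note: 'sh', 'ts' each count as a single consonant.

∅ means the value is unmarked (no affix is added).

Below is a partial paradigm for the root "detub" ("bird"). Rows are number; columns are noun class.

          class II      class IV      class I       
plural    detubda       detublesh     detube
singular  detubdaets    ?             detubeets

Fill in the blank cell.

detubleshets

Attach noun class class IV -lesh → detublesh.
Attach number singular -ets → detubleshets.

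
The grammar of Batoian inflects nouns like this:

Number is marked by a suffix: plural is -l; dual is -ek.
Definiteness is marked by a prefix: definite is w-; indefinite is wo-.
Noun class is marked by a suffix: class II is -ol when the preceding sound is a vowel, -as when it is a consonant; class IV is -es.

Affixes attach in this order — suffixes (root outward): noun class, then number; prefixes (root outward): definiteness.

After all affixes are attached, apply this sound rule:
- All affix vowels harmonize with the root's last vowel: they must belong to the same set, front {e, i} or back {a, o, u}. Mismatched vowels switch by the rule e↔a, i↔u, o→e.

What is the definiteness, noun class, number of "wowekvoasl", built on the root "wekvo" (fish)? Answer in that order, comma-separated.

indefinite, class IV, plural

Segment: wo-wekvo-es-l.
definiteness: wo- → indefinite.
noun class: -es → class IV.
number: -l → plural.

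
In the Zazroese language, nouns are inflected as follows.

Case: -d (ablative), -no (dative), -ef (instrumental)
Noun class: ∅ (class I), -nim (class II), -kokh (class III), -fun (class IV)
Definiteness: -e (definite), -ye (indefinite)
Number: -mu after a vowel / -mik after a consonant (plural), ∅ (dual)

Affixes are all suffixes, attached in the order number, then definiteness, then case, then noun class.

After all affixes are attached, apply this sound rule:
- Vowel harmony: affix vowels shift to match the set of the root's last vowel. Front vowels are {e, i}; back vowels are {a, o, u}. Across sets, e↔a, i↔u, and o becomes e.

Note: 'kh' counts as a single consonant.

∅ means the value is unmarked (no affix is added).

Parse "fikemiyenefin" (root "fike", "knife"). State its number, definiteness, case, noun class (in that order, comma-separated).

Segment: fike-mu-ye-no-fun.
number: -mu/mik → plural.
definiteness: -ye → indefinite.
case: -no → dative.
noun class: -fun → class IV.

plural, indefinite, dative, class IV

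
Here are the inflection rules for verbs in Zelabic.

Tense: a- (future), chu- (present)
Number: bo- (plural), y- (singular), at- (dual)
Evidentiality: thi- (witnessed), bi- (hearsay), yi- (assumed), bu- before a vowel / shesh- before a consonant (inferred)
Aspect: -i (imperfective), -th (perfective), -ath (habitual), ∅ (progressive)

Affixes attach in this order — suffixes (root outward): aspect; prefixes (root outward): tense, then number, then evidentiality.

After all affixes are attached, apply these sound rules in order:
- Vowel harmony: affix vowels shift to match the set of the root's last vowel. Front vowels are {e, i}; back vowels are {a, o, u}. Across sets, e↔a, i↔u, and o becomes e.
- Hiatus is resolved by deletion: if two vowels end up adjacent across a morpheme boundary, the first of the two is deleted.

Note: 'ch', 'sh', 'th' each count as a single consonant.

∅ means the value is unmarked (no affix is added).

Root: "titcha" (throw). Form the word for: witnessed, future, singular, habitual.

thuyatitchath

Attach tense future a- → atitcha.
Attach number singular y- → yatitcha.
Attach evidentiality witnessed thi- → thiyatitcha.
Attach aspect habitual -ath → thiyatitchaath.
Apply vowel harmony: thiyatitchaath → thuyatitchaath.
Apply vowel deletion: thuyatitchaath → thuyatitchath.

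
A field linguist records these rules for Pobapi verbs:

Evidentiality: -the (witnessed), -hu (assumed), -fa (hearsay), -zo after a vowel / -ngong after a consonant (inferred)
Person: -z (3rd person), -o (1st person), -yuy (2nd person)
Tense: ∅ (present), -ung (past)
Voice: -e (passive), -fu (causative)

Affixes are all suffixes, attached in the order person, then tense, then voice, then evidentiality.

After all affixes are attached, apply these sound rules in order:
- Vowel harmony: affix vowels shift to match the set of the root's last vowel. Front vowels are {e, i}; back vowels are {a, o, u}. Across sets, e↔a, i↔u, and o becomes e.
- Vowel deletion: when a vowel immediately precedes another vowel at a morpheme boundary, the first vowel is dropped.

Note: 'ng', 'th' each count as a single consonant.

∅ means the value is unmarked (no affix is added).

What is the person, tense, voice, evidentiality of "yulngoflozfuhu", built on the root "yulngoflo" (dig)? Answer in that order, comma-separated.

Segment: yulngoflo-z-fu-hu.
person: -z → 3rd person.
tense: ∅ → present.
voice: -fu → causative.
evidentiality: -hu → assumed.

3rd person, present, causative, assumed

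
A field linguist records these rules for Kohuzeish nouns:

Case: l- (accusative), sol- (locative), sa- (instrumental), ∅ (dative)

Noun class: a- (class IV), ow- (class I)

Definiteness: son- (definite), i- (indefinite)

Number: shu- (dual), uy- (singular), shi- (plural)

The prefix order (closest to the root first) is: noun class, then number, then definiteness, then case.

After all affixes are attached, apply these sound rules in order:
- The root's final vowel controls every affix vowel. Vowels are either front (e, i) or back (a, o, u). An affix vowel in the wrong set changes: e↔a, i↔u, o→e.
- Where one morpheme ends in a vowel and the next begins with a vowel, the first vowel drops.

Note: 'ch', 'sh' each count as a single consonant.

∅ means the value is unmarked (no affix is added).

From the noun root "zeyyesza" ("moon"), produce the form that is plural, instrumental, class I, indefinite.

sushowzeyyesza

Attach noun class class I ow- → owzeyyesza.
Attach number plural shi- → shiowzeyyesza.
Attach definiteness indefinite i- → ishiowzeyyesza.
Attach case instrumental sa- → saishiowzeyyesza.
Apply vowel harmony: saishiowzeyyesza → saushuowzeyyesza.
Apply vowel deletion: saushuowzeyyesza → sushowzeyyesza.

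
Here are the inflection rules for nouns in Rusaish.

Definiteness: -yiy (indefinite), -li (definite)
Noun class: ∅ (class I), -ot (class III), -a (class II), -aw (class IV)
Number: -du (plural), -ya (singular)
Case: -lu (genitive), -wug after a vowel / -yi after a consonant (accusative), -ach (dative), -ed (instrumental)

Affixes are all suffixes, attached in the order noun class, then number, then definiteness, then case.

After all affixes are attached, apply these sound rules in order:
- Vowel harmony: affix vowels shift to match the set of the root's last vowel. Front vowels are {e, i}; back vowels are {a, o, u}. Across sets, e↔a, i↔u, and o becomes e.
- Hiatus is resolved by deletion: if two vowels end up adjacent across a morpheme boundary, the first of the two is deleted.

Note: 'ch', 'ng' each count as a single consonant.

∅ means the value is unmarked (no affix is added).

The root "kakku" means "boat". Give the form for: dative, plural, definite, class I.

noun class = class I: zero marking, form stays kakku.
Attach number plural -du → kakkudu.
Attach definiteness definite -li → kakkuduli.
Attach case dative -ach → kakkuduliach.
Apply vowel harmony: kakkuduliach → kakkuduluach.
Apply vowel deletion: kakkuduluach → kakkudulach.

kakkudulach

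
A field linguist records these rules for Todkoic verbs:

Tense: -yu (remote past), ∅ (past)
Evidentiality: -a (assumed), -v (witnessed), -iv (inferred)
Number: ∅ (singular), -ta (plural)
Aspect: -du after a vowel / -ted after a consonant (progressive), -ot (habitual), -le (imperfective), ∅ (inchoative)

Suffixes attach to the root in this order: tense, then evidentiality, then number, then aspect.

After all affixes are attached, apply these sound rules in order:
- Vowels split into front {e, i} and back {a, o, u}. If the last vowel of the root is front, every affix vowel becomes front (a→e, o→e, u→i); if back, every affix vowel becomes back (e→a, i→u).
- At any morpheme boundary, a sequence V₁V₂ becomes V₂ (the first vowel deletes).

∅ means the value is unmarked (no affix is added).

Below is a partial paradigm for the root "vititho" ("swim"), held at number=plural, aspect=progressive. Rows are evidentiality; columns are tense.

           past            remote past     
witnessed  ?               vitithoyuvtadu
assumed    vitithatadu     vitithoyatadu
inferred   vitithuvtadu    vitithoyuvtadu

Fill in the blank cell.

vitithovtadu

tense = past: zero marking, form stays vititho.
Attach evidentiality witnessed -v → vitithov.
Attach number plural -ta → vitithovta.
Attach aspect progressive -du (after vowel 'a') → vitithovtadu.
Vowel harmony: no change.
Vowel deletion: no change.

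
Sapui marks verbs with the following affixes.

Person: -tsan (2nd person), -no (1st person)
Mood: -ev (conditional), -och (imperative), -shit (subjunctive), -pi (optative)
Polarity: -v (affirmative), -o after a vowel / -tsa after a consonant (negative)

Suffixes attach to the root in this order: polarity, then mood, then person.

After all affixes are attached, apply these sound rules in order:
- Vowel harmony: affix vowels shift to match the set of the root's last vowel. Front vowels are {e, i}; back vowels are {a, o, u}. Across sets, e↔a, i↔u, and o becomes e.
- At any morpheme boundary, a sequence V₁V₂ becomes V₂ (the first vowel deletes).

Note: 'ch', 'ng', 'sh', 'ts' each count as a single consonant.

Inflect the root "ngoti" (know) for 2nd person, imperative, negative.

ngotechtsen

Attach polarity negative -o (after vowel 'i') → ngotio.
Attach mood imperative -och → ngotiooch.
Attach person 2nd person -tsan → ngotioochtsan.
Apply vowel harmony: ngotioochtsan → ngotieechtsen.
Apply vowel deletion: ngotieechtsen → ngotechtsen.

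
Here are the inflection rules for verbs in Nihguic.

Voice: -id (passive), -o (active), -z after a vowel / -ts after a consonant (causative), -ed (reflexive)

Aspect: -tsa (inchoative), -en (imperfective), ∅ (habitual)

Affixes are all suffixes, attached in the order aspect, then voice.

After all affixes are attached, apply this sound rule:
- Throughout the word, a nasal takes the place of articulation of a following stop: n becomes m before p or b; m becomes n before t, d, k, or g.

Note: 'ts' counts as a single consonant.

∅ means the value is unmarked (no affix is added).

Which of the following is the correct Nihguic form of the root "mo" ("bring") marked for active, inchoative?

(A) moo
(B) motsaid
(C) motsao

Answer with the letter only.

C

Attach aspect inchoative -tsa → motsa.
Attach voice active -o → motsao.
Nasal assimilation: no change.
So the correct form is motsao, option (C).
(A) moo is wrong: it uses habitual instead of inchoative for aspect.
(B) motsaid is wrong: it uses passive instead of active for voice.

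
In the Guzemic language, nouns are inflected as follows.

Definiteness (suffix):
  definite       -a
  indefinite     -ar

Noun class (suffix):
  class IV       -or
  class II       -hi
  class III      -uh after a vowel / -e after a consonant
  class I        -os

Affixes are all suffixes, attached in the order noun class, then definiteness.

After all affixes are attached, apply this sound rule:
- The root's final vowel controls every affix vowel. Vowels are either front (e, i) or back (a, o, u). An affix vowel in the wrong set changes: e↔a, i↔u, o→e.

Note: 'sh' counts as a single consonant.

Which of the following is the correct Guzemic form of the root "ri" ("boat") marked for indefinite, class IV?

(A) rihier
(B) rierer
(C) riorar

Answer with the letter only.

B

Attach noun class class IV -or → rior.
Attach definiteness indefinite -ar → riorar.
Apply vowel harmony: riorar → rierer.
So the correct form is rierer, option (B).
(C) riorar is wrong: it fails to apply the sound rule(s).
(A) rihier is wrong: it uses class II instead of class IV for noun class.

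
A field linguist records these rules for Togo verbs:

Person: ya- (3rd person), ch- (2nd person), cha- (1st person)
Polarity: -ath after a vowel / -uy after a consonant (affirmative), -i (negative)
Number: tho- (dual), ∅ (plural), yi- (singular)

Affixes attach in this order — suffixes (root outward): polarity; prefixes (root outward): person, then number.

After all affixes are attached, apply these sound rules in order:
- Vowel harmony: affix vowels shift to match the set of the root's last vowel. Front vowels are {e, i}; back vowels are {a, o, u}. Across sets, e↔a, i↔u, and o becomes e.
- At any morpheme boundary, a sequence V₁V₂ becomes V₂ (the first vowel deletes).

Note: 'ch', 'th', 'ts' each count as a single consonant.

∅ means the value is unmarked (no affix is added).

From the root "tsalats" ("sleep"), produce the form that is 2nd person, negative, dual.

Attach polarity negative -i → tsalatsi.
Attach person 2nd person ch- → chtsalatsi.
Attach number dual tho- → thochtsalatsi.
Apply vowel harmony: thochtsalatsi → thochtsalatsu.
Vowel deletion: no change.

thochtsalatsu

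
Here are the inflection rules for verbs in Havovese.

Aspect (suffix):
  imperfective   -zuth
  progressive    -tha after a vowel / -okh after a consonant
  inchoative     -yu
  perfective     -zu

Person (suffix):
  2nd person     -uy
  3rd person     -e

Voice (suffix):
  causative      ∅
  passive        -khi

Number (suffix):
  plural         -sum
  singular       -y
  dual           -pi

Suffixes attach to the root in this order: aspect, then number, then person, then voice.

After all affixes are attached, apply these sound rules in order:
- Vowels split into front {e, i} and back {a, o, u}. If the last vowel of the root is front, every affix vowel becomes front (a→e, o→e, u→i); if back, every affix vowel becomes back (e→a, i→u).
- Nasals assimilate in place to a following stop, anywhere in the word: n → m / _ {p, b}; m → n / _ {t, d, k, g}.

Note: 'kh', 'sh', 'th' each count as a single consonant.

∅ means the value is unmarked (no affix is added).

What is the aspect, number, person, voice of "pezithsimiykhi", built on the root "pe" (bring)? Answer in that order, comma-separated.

imperfective, plural, 2nd person, passive

Segment: pe-zuth-sum-uy-khi.
aspect: -zuth → imperfective.
number: -sum → plural.
person: -uy → 2nd person.
voice: -khi → passive.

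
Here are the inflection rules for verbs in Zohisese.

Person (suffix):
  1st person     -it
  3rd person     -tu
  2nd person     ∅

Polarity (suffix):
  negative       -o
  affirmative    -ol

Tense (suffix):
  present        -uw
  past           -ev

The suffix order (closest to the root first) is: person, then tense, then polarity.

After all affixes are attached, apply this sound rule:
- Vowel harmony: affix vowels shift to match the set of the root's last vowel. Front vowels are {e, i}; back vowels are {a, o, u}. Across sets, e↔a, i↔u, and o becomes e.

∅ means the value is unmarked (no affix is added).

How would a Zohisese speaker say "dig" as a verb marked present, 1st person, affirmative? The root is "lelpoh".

Attach person 1st person -it → lelpohit.
Attach tense present -uw → lelpohituw.
Attach polarity affirmative -ol → lelpohituwol.
Apply vowel harmony: lelpohituwol → lelpohutuwol.

lelpohutuwol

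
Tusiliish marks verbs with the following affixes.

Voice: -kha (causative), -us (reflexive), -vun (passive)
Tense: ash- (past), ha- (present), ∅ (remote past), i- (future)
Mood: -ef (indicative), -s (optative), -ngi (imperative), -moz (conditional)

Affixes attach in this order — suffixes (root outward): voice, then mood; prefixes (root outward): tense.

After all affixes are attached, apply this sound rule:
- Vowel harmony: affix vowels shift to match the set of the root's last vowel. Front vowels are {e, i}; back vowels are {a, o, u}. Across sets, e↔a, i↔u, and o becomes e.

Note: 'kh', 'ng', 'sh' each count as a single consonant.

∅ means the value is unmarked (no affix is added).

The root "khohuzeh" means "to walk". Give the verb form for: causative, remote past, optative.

Attach voice causative -kha → khohuzehkha.
Attach mood optative -s → khohuzehkhas.
tense = remote past: zero marking, form stays khohuzehkhas.
Apply vowel harmony: khohuzehkhas → khohuzehkhes.

khohuzehkhes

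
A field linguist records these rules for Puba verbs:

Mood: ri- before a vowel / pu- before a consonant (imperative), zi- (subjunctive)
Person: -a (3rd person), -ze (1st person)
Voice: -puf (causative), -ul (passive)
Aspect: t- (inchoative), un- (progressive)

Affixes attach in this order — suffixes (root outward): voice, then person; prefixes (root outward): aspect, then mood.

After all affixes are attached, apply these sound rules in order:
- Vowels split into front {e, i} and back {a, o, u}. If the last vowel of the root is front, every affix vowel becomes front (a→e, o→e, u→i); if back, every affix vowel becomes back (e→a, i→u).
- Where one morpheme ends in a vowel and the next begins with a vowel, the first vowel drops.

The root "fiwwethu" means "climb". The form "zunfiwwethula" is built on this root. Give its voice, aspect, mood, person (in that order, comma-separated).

Segment: zi-un-fiwwethu-ul-a.
voice: -ul → passive.
aspect: un- → progressive.
mood: zi- → subjunctive.
person: -a → 3rd person.

passive, progressive, subjunctive, 3rd person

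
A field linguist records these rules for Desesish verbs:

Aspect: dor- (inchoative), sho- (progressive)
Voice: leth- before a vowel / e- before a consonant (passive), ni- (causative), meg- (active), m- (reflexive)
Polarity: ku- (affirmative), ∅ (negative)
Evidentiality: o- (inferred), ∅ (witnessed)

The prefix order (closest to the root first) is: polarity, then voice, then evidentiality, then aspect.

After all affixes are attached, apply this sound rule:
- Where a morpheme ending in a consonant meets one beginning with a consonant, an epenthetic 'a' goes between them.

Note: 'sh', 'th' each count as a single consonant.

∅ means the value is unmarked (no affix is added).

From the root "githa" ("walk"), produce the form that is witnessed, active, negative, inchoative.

polarity = negative: zero marking, form stays githa.
Attach voice active meg- → meggitha.
evidentiality = witnessed: zero marking, form stays meggitha.
Attach aspect inchoative dor- → dormeggitha.
Apply epenthesis: dormeggitha → doramegagitha.

doramegagitha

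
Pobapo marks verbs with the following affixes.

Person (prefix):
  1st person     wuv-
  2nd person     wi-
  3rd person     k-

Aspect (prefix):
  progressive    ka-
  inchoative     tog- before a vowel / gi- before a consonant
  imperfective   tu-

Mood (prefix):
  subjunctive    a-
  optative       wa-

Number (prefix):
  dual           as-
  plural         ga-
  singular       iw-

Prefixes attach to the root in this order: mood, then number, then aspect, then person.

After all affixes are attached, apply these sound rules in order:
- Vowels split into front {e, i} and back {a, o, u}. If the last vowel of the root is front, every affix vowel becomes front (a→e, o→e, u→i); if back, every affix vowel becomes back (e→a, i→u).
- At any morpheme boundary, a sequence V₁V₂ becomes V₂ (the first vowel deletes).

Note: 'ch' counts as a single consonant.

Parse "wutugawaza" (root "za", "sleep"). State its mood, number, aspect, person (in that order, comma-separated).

optative, plural, imperfective, 2nd person

Segment: wi-tu-ga-wa-za.
mood: wa- → optative.
number: ga- → plural.
aspect: tu- → imperfective.
person: wi- → 2nd person.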